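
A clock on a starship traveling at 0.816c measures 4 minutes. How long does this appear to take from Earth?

Proper time Δt₀ = 4 minutes
γ = 1/√(1 - 0.816²) = 1.730
Δt = γΔt₀ = 1.730 × 4 = 6.920 minutes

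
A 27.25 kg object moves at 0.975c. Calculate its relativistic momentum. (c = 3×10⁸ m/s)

γ = 1/√(1 - 0.975²) = 4.500
v = 0.975 × 3×10⁸ = 2.925×10⁸ m/s
p = γmv = 4.500 × 27.25 × 2.925×10⁸ = 3.587×10¹⁰ kg·m/s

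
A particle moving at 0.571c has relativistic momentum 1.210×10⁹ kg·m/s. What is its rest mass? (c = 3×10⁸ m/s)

γ = 1/√(1 - 0.571²) = 1.218
v = 0.571 × 3×10⁸ = 1.713×10⁸ m/s
m = p/(γv) = 1.210×10⁹/(1.218 × 1.713×10⁸) = 5.799 kg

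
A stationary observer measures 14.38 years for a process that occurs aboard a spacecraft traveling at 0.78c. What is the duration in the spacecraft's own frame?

Dilated time Δt = 14.38 years
γ = 1/√(1 - 0.78²) = 1.598
Δt₀ = Δt/γ = 14.38/1.598 = 8.999 years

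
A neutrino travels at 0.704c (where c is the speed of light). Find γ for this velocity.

v/c = 0.704, so (v/c)² = 0.495616
1 - (v/c)² = 0.504384
γ = 1/√(0.504384) = 1.408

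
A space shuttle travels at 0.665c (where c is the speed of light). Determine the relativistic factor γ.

v/c = 0.665, so (v/c)² = 0.442225
1 - (v/c)² = 0.557775
γ = 1/√(0.557775) = 1.339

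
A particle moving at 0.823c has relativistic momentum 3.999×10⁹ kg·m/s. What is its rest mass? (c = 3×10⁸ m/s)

γ = 1/√(1 - 0.823²) = 1.76044
v = 0.823 × 3×10⁸ = 2.469×10⁸ m/s
m = p/(γv) = 3.999×10⁹/(1.76044 × 2.469×10⁸) = 9.200 kg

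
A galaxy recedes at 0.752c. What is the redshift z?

β = 0.752
(1+β)/(1-β) = 1.752/0.248 = 7.065
√(7.065) = 2.658
z = 2.658 - 1 = 1.658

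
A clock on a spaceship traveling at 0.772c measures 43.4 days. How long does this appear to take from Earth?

Proper time Δt₀ = 43.4 days
γ = 1/√(1 - 0.772²) = 1.5733
Δt = γΔt₀ = 1.5733 × 43.4 = 68.28 days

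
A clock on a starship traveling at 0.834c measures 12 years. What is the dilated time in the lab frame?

Proper time Δt₀ = 12 years
γ = 1/√(1 - 0.834²) = 1.8124
Δt = γΔt₀ = 1.8124 × 12 = 21.75 years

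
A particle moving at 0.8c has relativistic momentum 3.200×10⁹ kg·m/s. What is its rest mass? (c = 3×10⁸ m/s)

γ = 1/√(1 - 0.8²) = 1.6667
v = 0.8 × 3×10⁸ = 2.400×10⁸ m/s
m = p/(γv) = 3.200×10⁹/(1.6667 × 2.400×10⁸) = 8.000 kg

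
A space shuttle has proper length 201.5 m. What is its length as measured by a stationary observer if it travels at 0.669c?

Proper length L₀ = 201.5 m
γ = 1/√(1 - 0.669²) = 1.345
L = L₀/γ = 201.5/1.345 = 149.8 m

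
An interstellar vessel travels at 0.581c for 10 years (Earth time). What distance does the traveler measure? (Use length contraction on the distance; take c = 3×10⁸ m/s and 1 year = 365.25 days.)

Earth distance: d = v × t = 0.581c × 10 yr = 5.5005×10¹⁶ m
γ = 1.2286
d' = d/γ = 5.5005×10¹⁶/1.2286 = 4.477×10¹⁶ m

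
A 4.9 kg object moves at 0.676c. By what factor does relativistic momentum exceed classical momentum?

p_rel = γmv, p_class = mv
Ratio = γ = 1/√(1 - 0.676²) = 1.357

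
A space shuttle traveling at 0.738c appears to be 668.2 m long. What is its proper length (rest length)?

Contracted length L = 668.2 m
γ = 1/√(1 - 0.738²) = 1.4819
L₀ = γL = 1.4819 × 668.2 = 990.2 m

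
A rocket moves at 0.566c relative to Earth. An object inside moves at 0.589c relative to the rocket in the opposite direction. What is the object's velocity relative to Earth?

Object's velocity in rocket frame is u' = -0.589c
u = (u' + v)/(1 + u'v/c²) = (v - 0.589)/(1 - 0.589·v/c²)
Numerator: 0.566 - 0.589 = -0.023
Denominator: 1 - 0.333374 = 0.666626
u = -0.023/0.666626 = -0.03450c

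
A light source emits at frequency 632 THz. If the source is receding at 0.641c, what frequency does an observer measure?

β = v/c = 0.641
(1-β)/(1+β) = 0.359/1.641 = 0.21877
Doppler factor = √(0.21877) = 0.4677
f_obs = 632 × 0.4677 = 295.6 THz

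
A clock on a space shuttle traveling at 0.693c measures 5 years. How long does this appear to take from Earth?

Proper time Δt₀ = 5 years
γ = 1/√(1 - 0.693²) = 1.387
Δt = γΔt₀ = 1.387 × 5 = 6.935 years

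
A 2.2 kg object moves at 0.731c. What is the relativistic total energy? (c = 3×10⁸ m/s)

γ = 1/√(1 - 0.731²) = 1.4655
mc² = 2.2 × (3×10⁸)² = 1.980×10¹⁷ J
E = γmc² = 1.4655 × 1.980×10¹⁷ = 2.902×10¹⁷ J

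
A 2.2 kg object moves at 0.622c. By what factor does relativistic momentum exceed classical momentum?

p_rel = γmv, p_class = mv
Ratio = γ = 1/√(1 - 0.622²) = 1.277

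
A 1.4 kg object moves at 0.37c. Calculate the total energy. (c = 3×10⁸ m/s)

γ = 1/√(1 - 0.37²) = 1.076
mc² = 1.4 × (3×10⁸)² = 1.260×10¹⁷ J
E = γmc² = 1.076 × 1.260×10¹⁷ = 1.356×10¹⁷ J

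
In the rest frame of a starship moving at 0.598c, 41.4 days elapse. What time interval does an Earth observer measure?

Proper time Δt₀ = 41.4 days
γ = 1/√(1 - 0.598²) = 1.2477
Δt = γΔt₀ = 1.2477 × 41.4 = 51.65 days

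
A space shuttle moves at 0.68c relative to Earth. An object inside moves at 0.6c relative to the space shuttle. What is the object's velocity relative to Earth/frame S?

u = (u' + v)/(1 + u'v/c²)
Numerator: 0.6 + 0.68 = 1.28
Denominator: 1 + 0.408 = 1.408
u = 1.28/1.408 = 0.9091c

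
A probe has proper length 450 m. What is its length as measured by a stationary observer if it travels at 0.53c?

Proper length L₀ = 450 m
γ = 1/√(1 - 0.53²) = 1.1792
L = L₀/γ = 450/1.1792 = 381.6 m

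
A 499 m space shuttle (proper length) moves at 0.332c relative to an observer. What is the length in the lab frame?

Proper length L₀ = 499 m
γ = 1/√(1 - 0.332²) = 1.0601
L = L₀/γ = 499/1.0601 = 470.7 m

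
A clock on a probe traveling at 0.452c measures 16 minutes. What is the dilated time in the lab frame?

Proper time Δt₀ = 16 minutes
γ = 1/√(1 - 0.452²) = 1.121
Δt = γΔt₀ = 1.121 × 16 = 17.94 minutes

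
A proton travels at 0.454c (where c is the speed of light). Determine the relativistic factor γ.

v/c = 0.454, so (v/c)² = 0.206116
1 - (v/c)² = 0.793884
γ = 1/√(0.793884) = 1.122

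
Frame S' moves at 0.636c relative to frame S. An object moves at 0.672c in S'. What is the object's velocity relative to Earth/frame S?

u = (u' + v)/(1 + u'v/c²)
Numerator: 0.672 + 0.636 = 1.308
Denominator: 1 + 0.427392 = 1.427392
u = 1.308/1.427392 = 0.9164c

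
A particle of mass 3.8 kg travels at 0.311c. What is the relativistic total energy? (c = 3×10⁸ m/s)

γ = 1/√(1 - 0.311²) = 1.052
mc² = 3.8 × (3×10⁸)² = 3.420×10¹⁷ J
E = γmc² = 1.052 × 3.420×10¹⁷ = 3.598×10¹⁷ J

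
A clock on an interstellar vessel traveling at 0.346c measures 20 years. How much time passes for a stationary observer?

Proper time Δt₀ = 20 years
γ = 1/√(1 - 0.346²) = 1.066
Δt = γΔt₀ = 1.066 × 20 = 21.32 years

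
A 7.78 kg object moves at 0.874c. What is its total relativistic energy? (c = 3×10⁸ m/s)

γ = 1/√(1 - 0.874²) = 2.058
mc² = 7.78 × (3×10⁸)² = 7.002×10¹⁷ J
E = γmc² = 2.058 × 7.002×10¹⁷ = 1.441×10¹⁸ J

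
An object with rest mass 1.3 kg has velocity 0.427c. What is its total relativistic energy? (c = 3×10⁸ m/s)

γ = 1/√(1 - 0.427²) = 1.106
mc² = 1.3 × (3×10⁸)² = 1.170×10¹⁷ J
E = γmc² = 1.106 × 1.170×10¹⁷ = 1.294×10¹⁷ J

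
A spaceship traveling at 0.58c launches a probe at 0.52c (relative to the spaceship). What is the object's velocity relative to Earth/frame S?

u = (u' + v)/(1 + u'v/c²)
Numerator: 0.52 + 0.58 = 1.1
Denominator: 1 + 0.3016 = 1.3016
u = 1.1/1.3016 = 0.8451c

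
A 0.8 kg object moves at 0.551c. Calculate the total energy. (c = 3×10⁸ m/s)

γ = 1/√(1 - 0.551²) = 1.1983
mc² = 0.8 × (3×10⁸)² = 7.200×10¹⁶ J
E = γmc² = 1.1983 × 7.200×10¹⁶ = 8.628×10¹⁶ J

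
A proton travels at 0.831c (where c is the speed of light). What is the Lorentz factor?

v/c = 0.831, so (v/c)² = 0.690561
1 - (v/c)² = 0.309439
γ = 1/√(0.309439) = 1.798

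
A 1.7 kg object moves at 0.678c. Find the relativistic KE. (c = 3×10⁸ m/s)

γ = 1/√(1 - 0.678²) = 1.36043
γ - 1 = 0.36043
KE = (γ-1)mc² = 0.36043 × 1.7 × (3×10⁸)² = 5.515×10¹⁶ J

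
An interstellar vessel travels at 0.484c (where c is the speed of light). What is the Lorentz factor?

v/c = 0.484, so (v/c)² = 0.234256
1 - (v/c)² = 0.765744
γ = 1/√(0.765744) = 1.143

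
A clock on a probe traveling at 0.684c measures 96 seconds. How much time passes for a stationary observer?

Proper time Δt₀ = 96 seconds
γ = 1/√(1 - 0.684²) = 1.371
Δt = γΔt₀ = 1.371 × 96 = 131.6 seconds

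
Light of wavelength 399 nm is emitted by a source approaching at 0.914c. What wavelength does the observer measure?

β = 0.914
Wavelength Doppler factor = √(0.086/1.914) = √(0.04493) = 0.21197
λ_obs = 399 × 0.21197 = 84.58 nm (blueshift)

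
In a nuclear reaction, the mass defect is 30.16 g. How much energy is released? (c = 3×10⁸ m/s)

Convert mass defect: Δm = 30.16 g = 0.03016 kg
E = Δm·c² = 0.03016 × (3×10⁸)²
= 0.03016 × 9×10¹⁶ = 2.714×10¹⁵ J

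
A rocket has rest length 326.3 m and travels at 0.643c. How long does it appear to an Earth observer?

Proper length L₀ = 326.3 m
γ = 1/√(1 - 0.643²) = 1.3057
L = L₀/γ = 326.3/1.3057 = 249.9 m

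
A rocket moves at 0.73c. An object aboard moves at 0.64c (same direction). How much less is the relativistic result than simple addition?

Classical: u' + v = 0.64 + 0.73 = 1.37c
Relativistic: u = (0.64 + 0.73)/(1 + 0.4672) = 1.37/1.4672 = 0.9338c
Difference: 1.37 - 0.9338 = 0.4362c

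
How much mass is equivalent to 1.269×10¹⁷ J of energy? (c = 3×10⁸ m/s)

From E = mc², we get m = E/c²
c² = (3×10⁸)² = 9×10¹⁶ m²/s²
m = 1.269×10¹⁷ / 9×10¹⁶ = 1.410 kg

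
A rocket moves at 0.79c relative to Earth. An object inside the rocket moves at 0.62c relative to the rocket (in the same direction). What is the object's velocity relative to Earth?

u = (u' + v)/(1 + u'v/c²)
Numerator: 0.62 + 0.79 = 1.41
Denominator: 1 + 0.4898 = 1.4898
u = 1.41/1.4898 = 0.9464c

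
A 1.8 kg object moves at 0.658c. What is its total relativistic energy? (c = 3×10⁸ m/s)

γ = 1/√(1 - 0.658²) = 1.328
mc² = 1.8 × (3×10⁸)² = 1.620×10¹⁷ J
E = γmc² = 1.328 × 1.620×10¹⁷ = 2.151×10¹⁷ J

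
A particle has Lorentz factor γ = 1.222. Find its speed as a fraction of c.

From γ = 1/√(1 - v²/c²):
1/γ² = 1/1.222² = 0.6697
v²/c² = 1 - 0.6697 = 0.3303
v/c = √(0.3303) = 0.5747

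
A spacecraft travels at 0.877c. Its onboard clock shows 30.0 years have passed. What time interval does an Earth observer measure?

Proper time Δt₀ = 30.0 years
γ = 1/√(1 - 0.877²) = 2.0812
Δt = γΔt₀ = 2.0812 × 30.0 = 62.44 years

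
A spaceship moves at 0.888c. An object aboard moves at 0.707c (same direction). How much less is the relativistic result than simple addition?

Classical: u' + v = 0.707 + 0.888 = 1.595c
Relativistic: u = (0.707 + 0.888)/(1 + 0.627816) = 1.595/1.627816 = 0.9798c
Difference: 1.595 - 0.9798 = 0.6152c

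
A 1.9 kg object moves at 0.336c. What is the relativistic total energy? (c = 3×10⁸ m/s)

γ = 1/√(1 - 0.336²) = 1.062
mc² = 1.9 × (3×10⁸)² = 1.710×10¹⁷ J
E = γmc² = 1.062 × 1.710×10¹⁷ = 1.816×10¹⁷ J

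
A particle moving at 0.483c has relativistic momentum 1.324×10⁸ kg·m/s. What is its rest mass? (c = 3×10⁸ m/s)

γ = 1/√(1 - 0.483²) = 1.142
v = 0.483 × 3×10⁸ = 1.449×10⁸ m/s
m = p/(γv) = 1.324×10⁸/(1.142 × 1.449×10⁸) = 0.8001 kg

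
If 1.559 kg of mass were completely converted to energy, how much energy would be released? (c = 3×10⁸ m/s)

Using E = mc²:
c² = (3×10⁸)² = 9×10¹⁶ m²/s²
E = 1.559 × 9×10¹⁶ = 1.403×10¹⁷ J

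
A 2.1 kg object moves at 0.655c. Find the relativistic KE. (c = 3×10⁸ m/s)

γ = 1/√(1 - 0.655²) = 1.3234
γ - 1 = 0.3234
KE = (γ-1)mc² = 0.3234 × 2.1 × (3×10⁸)² = 6.112×10¹⁶ J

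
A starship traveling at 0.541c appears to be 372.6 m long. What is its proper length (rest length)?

Contracted length L = 372.6 m
γ = 1/√(1 - 0.541²) = 1.189
L₀ = γL = 1.189 × 372.6 = 443.0 m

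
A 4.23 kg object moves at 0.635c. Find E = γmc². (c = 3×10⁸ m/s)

γ = 1/√(1 - 0.635²) = 1.2945
mc² = 4.23 × (3×10⁸)² = 3.807×10¹⁷ J
E = γmc² = 1.2945 × 3.807×10¹⁷ = 4.928×10¹⁷ J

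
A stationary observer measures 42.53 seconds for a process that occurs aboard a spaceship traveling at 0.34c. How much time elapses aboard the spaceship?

Dilated time Δt = 42.53 seconds
γ = 1/√(1 - 0.34²) = 1.0633
Δt₀ = Δt/γ = 42.53/1.0633 = 40.00 seconds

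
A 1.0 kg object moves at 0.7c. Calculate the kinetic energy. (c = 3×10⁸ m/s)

γ = 1/√(1 - 0.7²) = 1.4003
γ - 1 = 0.4003
KE = (γ-1)mc² = 0.4003 × 1.0 × (3×10⁸)² = 3.603×10¹⁶ J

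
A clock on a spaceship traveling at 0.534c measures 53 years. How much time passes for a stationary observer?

Proper time Δt₀ = 53 years
γ = 1/√(1 - 0.534²) = 1.1828
Δt = γΔt₀ = 1.1828 × 53 = 62.69 years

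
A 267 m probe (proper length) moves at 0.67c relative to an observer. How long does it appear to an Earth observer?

Proper length L₀ = 267 m
γ = 1/√(1 - 0.67²) = 1.347
L = L₀/γ = 267/1.347 = 198.2 m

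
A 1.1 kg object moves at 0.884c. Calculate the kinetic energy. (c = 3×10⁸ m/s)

γ = 1/√(1 - 0.884²) = 2.139
γ - 1 = 1.139
KE = (γ-1)mc² = 1.139 × 1.1 × (3×10⁸)² = 1.128×10¹⁷ J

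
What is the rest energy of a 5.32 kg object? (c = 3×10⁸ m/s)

c² = (3×10⁸)² = 9.000×10¹⁶ m²/s²
E₀ = mc² = 5.32 × 9.000×10¹⁶ = 4.788×10¹⁷ J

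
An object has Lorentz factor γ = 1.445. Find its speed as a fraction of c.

From γ = 1/√(1 - v²/c²):
1/γ² = 1/1.445² = 0.4789
v²/c² = 1 - 0.4789 = 0.5211
v/c = √(0.5211) = 0.7219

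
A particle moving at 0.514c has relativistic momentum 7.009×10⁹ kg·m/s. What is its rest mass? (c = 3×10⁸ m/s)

γ = 1/√(1 - 0.514²) = 1.1658
v = 0.514 × 3×10⁸ = 1.542×10⁸ m/s
m = p/(γv) = 7.009×10⁹/(1.1658 × 1.542×10⁸) = 38.99 kg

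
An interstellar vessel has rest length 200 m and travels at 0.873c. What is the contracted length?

Proper length L₀ = 200 m
γ = 1/√(1 - 0.873²) = 2.0504
L = L₀/γ = 200/2.0504 = 97.54 m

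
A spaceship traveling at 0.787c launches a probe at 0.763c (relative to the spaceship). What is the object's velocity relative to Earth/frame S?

u = (u' + v)/(1 + u'v/c²)
Numerator: 0.763 + 0.787 = 1.55
Denominator: 1 + 0.600481 = 1.600481
u = 1.55/1.600481 = 0.9685c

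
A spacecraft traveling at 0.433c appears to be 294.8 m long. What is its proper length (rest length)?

Contracted length L = 294.8 m
γ = 1/√(1 - 0.433²) = 1.10939
L₀ = γL = 1.10939 × 294.8 = 327.0 m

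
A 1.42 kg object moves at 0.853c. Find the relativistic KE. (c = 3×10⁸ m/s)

γ = 1/√(1 - 0.853²) = 1.916
γ - 1 = 0.9160
KE = (γ-1)mc² = 0.9160 × 1.42 × (3×10⁸)² = 1.171×10¹⁷ J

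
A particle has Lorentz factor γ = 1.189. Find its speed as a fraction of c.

From γ = 1/√(1 - v²/c²):
1/γ² = 1/1.189² = 0.70735
v²/c² = 1 - 0.70735 = 0.29265
v/c = √(0.29265) = 0.5410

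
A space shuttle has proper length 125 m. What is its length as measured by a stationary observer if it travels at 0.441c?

Proper length L₀ = 125 m
γ = 1/√(1 - 0.441²) = 1.114
L = L₀/γ = 125/1.114 = 112.2 m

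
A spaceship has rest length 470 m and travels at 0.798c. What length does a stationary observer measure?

Proper length L₀ = 470 m
γ = 1/√(1 - 0.798²) = 1.65932
L = L₀/γ = 470/1.65932 = 283.2 m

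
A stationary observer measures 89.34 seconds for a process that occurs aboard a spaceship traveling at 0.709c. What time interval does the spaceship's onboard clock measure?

Dilated time Δt = 89.34 seconds
γ = 1/√(1 - 0.709²) = 1.418
Δt₀ = Δt/γ = 89.34/1.418 = 63.00 seconds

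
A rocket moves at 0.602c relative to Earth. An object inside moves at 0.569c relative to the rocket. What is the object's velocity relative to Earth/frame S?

u = (u' + v)/(1 + u'v/c²)
Numerator: 0.569 + 0.602 = 1.171
Denominator: 1 + 0.342538 = 1.342538
u = 1.171/1.342538 = 0.8722c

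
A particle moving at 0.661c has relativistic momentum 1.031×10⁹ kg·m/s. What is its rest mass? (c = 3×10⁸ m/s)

γ = 1/√(1 - 0.661²) = 1.33265
v = 0.661 × 3×10⁸ = 1.983×10⁸ m/s
m = p/(γv) = 1.031×10⁹/(1.33265 × 1.983×10⁸) = 3.901 kg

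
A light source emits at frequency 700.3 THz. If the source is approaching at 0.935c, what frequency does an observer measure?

β = v/c = 0.935
(1+β)/(1-β) = 1.935/0.065 = 29.77
Doppler factor = √(29.77) = 5.456
f_obs = 700.3 × 5.456 = 3821 THz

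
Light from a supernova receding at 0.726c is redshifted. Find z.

β = 0.726
(1+β)/(1-β) = 1.726/0.274 = 6.299
√(6.299) = 2.510
z = 2.510 - 1 = 1.510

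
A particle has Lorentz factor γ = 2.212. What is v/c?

From γ = 1/√(1 - v²/c²):
1/γ² = 1/2.212² = 0.2044
v²/c² = 1 - 0.2044 = 0.7956
v/c = √(0.7956) = 0.8920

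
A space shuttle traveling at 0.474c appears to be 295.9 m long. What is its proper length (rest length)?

Contracted length L = 295.9 m
γ = 1/√(1 - 0.474²) = 1.135686
L₀ = γL = 1.135686 × 295.9 = 336.0 m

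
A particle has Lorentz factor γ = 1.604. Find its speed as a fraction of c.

From γ = 1/√(1 - v²/c²):
1/γ² = 1/1.604² = 0.3887
v²/c² = 1 - 0.3887 = 0.6113
v/c = √(0.6113) = 0.7819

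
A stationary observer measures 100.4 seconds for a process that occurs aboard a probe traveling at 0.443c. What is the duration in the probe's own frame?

Dilated time Δt = 100.4 seconds
γ = 1/√(1 - 0.443²) = 1.1154
Δt₀ = Δt/γ = 100.4/1.1154 = 90.01 seconds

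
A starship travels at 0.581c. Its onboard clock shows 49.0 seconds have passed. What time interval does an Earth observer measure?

Proper time Δt₀ = 49.0 seconds
γ = 1/√(1 - 0.581²) = 1.2286
Δt = γΔt₀ = 1.2286 × 49.0 = 60.20 seconds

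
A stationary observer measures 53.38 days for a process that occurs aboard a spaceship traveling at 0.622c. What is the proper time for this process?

Dilated time Δt = 53.38 days
γ = 1/√(1 - 0.622²) = 1.277
Δt₀ = Δt/γ = 53.38/1.277 = 41.80 days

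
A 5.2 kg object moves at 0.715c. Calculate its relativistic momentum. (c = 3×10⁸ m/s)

γ = 1/√(1 - 0.715²) = 1.430
v = 0.715 × 3×10⁸ = 2.145×10⁸ m/s
p = γmv = 1.430 × 5.2 × 2.145×10⁸ = 1.595×10⁹ kg·m/s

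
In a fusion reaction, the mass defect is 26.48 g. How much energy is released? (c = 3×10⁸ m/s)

Convert mass defect: Δm = 26.48 g = 0.02648 kg
E = Δm·c² = 0.02648 × (3×10⁸)²
= 0.02648 × 9×10¹⁶ = 2.383×10¹⁵ J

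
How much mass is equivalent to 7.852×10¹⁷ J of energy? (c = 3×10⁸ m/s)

From E = mc², we get m = E/c²
c² = (3×10⁸)² = 9×10¹⁶ m²/s²
m = 7.852×10¹⁷ / 9×10¹⁶ = 8.724 kg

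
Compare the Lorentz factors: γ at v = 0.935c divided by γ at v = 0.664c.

γ₁ = 1/√(1 - 0.935²) = 2.8197
γ₂ = 1/√(1 - 0.664²) = 1.3374
γ₁/γ₂ = 2.8197/1.3374 = 2.108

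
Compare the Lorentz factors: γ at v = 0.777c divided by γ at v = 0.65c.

γ₁ = 1/√(1 - 0.777²) = 1.589
γ₂ = 1/√(1 - 0.65²) = 1.316
γ₁/γ₂ = 1.589/1.316 = 1.207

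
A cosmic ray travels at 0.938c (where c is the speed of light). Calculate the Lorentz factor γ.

v/c = 0.938, so (v/c)² = 0.879844
1 - (v/c)² = 0.120156
γ = 1/√(0.120156) = 2.885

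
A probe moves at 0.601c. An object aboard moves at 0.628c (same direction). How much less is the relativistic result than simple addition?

Classical: u' + v = 0.628 + 0.601 = 1.229c
Relativistic: u = (0.628 + 0.601)/(1 + 0.377428) = 1.229/1.377428 = 0.8922c
Difference: 1.229 - 0.8922 = 0.3368c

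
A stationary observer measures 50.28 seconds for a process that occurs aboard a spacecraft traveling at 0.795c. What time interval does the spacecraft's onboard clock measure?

Dilated time Δt = 50.28 seconds
γ = 1/√(1 - 0.795²) = 1.6485
Δt₀ = Δt/γ = 50.28/1.6485 = 30.50 seconds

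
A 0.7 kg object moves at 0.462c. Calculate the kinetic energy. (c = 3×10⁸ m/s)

γ = 1/√(1 - 0.462²) = 1.12755
γ - 1 = 0.12755
KE = (γ-1)mc² = 0.12755 × 0.7 × (3×10⁸)² = 8.036×10¹⁵ J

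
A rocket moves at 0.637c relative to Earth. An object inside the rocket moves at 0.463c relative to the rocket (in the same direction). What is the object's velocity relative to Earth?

u = (u' + v)/(1 + u'v/c²)
Numerator: 0.463 + 0.637 = 1.1
Denominator: 1 + 0.294931 = 1.294931
u = 1.1/1.294931 = 0.8495c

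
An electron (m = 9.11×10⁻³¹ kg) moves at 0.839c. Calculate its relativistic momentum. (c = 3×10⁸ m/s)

γ = 1/√(1 - 0.839²) = 1.8378
v = 0.839 × 3×10⁸ = 2.517×10⁸ m/s
p = γmv = 1.8378 × 9.11×10⁻³¹ × 2.517×10⁸ = 4.214×10⁻²² kg·m/s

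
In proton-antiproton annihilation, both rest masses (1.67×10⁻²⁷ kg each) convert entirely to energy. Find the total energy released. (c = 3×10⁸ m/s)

Both particles have the same rest mass, so total mass = 2m
E = 2m·c² = 2 × 1.67×10⁻²⁷ × (3×10⁸)²
= 2 × 1.67×10⁻²⁷ × 9×10¹⁶
= 3.006×10⁻¹⁰ J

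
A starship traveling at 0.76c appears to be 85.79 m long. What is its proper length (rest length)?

Contracted length L = 85.79 m
γ = 1/√(1 - 0.76²) = 1.539
L₀ = γL = 1.539 × 85.79 = 132.0 m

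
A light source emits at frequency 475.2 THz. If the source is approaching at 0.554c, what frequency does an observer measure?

β = v/c = 0.554
(1+β)/(1-β) = 1.554/0.446 = 3.4843
Doppler factor = √(3.4843) = 1.8666
f_obs = 475.2 × 1.8666 = 887.0 THz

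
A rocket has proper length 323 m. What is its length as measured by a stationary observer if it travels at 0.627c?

Proper length L₀ = 323 m
γ = 1/√(1 - 0.627²) = 1.284
L = L₀/γ = 323/1.284 = 251.6 m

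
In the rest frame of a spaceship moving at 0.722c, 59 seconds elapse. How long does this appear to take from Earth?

Proper time Δt₀ = 59 seconds
γ = 1/√(1 - 0.722²) = 1.4453
Δt = γΔt₀ = 1.4453 × 59 = 85.27 seconds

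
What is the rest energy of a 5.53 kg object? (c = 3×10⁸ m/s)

c² = (3×10⁸)² = 9.000×10¹⁶ m²/s²
E₀ = mc² = 5.53 × 9.000×10¹⁶ = 4.977×10¹⁷ J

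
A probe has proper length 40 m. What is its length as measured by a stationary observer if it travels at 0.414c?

Proper length L₀ = 40 m
γ = 1/√(1 - 0.414²) = 1.0986
L = L₀/γ = 40/1.0986 = 36.41 m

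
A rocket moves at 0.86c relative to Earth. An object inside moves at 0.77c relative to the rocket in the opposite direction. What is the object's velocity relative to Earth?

Object's velocity in rocket frame is u' = -0.77c
u = (u' + v)/(1 + u'v/c²) = (v - 0.77)/(1 - 0.77·v/c²)
Numerator: 0.86 - 0.77 = 0.09
Denominator: 1 - 0.6622 = 0.3378
u = 0.09/0.3378 = 0.2664c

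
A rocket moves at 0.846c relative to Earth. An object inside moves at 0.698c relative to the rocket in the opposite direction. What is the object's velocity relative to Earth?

Object's velocity in rocket frame is u' = -0.698c
u = (u' + v)/(1 + u'v/c²) = (v - 0.698)/(1 - 0.698·v/c²)
Numerator: 0.846 - 0.698 = 0.148
Denominator: 1 - 0.590508 = 0.409492
u = 0.148/0.409492 = 0.3614c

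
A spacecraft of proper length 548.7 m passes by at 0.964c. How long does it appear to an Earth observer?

Proper length L₀ = 548.7 m
γ = 1/√(1 - 0.964²) = 3.761
L = L₀/γ = 548.7/3.761 = 145.9 m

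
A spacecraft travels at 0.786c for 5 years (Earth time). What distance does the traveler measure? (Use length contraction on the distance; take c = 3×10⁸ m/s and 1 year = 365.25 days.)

Earth distance: d = v × t = 0.786c × 5 yr = 3.721×10¹⁶ m
γ = 1.618
d' = d/γ = 3.721×10¹⁶/1.618 = 2.300×10¹⁶ m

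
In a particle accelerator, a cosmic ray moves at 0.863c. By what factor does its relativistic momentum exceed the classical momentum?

p_rel = γmv, p_class = mv
Ratio = γ = 1/√(1 - 0.863²)
= 1/√(0.255231) = 1.979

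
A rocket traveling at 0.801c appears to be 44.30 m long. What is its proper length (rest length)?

Contracted length L = 44.30 m
γ = 1/√(1 - 0.801²) = 1.6704
L₀ = γL = 1.6704 × 44.30 = 74.00 m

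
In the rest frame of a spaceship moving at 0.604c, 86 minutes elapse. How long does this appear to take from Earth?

Proper time Δt₀ = 86 minutes
γ = 1/√(1 - 0.604²) = 1.255
Δt = γΔt₀ = 1.255 × 86 = 107.9 minutes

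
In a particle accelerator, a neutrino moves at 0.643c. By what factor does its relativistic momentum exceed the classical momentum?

p_rel = γmv, p_class = mv
Ratio = γ = 1/√(1 - 0.643²)
= 1/√(0.586551) = 1.306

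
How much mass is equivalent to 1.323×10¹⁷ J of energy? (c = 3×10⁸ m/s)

From E = mc², we get m = E/c²
c² = (3×10⁸)² = 9×10¹⁶ m²/s²
m = 1.323×10¹⁷ / 9×10¹⁶ = 1.470 kg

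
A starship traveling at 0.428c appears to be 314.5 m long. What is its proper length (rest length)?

Contracted length L = 314.5 m
γ = 1/√(1 - 0.428²) = 1.1065
L₀ = γL = 1.1065 × 314.5 = 348.0 m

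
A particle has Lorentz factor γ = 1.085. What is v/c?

From γ = 1/√(1 - v²/c²):
1/γ² = 1/1.085² = 0.84946
v²/c² = 1 - 0.84946 = 0.15054
v/c = √(0.15054) = 0.3880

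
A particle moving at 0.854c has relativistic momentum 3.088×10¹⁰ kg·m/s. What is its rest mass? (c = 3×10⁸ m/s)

γ = 1/√(1 - 0.854²) = 1.922
v = 0.854 × 3×10⁸ = 2.562×10⁸ m/s
m = p/(γv) = 3.088×10¹⁰/(1.922 × 2.562×10⁸) = 62.71 kg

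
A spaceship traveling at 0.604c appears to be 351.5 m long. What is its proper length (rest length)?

Contracted length L = 351.5 m
γ = 1/√(1 - 0.604²) = 1.2547
L₀ = γL = 1.2547 × 351.5 = 441.0 m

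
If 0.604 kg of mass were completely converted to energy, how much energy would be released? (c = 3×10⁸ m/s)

Using E = mc²:
c² = (3×10⁸)² = 9×10¹⁶ m²/s²
E = 0.604 × 9×10¹⁶ = 5.436×10¹⁶ J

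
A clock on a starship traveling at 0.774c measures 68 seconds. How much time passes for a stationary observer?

Proper time Δt₀ = 68 seconds
γ = 1/√(1 - 0.774²) = 1.579
Δt = γΔt₀ = 1.579 × 68 = 107.4 seconds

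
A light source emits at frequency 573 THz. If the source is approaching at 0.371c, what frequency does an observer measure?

β = v/c = 0.371
(1+β)/(1-β) = 1.371/0.629 = 2.1797
Doppler factor = √(2.1797) = 1.4764
f_obs = 573 × 1.4764 = 846.0 THz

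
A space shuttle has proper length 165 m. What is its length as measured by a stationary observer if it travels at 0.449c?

Proper length L₀ = 165 m
γ = 1/√(1 - 0.449²) = 1.1192
L = L₀/γ = 165/1.1192 = 147.4 m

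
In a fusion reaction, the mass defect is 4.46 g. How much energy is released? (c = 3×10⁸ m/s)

Convert mass defect: Δm = 4.46 g = 0.00446 kg
E = Δm·c² = 0.00446 × (3×10⁸)²
= 0.00446 × 9×10¹⁶ = 4.014×10¹⁴ J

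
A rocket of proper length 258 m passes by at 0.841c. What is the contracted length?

Proper length L₀ = 258 m
γ = 1/√(1 - 0.841²) = 1.848
L = L₀/γ = 258/1.848 = 139.6 m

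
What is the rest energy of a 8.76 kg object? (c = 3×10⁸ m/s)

c² = (3×10⁸)² = 9.000×10¹⁶ m²/s²
E₀ = mc² = 8.76 × 9.000×10¹⁶ = 7.884×10¹⁷ J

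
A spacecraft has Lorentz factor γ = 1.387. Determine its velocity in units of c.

From γ = 1/√(1 - v²/c²):
1/γ² = 1/1.387² = 0.5198
v²/c² = 1 - 0.5198 = 0.4802
v/c = √(0.4802) = 0.6930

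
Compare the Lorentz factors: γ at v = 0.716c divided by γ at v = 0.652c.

γ₁ = 1/√(1 - 0.716²) = 1.432
γ₂ = 1/√(1 - 0.652²) = 1.319
γ₁/γ₂ = 1.432/1.319 = 1.086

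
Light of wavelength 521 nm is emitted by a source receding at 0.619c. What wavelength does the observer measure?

β = 0.619
Wavelength Doppler factor = √(1.619/0.381) = √(4.249) = 2.061
λ_obs = 521 × 2.061 = 1074 nm (redshift)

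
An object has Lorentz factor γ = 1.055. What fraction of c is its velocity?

From γ = 1/√(1 - v²/c²):
1/γ² = 1/1.055² = 0.89845
v²/c² = 1 - 0.89845 = 0.10155
v/c = √(0.10155) = 0.3187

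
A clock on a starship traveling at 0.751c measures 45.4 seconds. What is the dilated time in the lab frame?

Proper time Δt₀ = 45.4 seconds
γ = 1/√(1 - 0.751²) = 1.5145
Δt = γΔt₀ = 1.5145 × 45.4 = 68.76 seconds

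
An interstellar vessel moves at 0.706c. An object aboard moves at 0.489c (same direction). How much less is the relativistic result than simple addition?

Classical: u' + v = 0.489 + 0.706 = 1.195c
Relativistic: u = (0.489 + 0.706)/(1 + 0.345234) = 1.195/1.345234 = 0.8883c
Difference: 1.195 - 0.8883 = 0.3067c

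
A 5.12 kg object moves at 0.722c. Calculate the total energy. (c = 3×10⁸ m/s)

γ = 1/√(1 - 0.722²) = 1.4453
mc² = 5.12 × (3×10⁸)² = 4.608×10¹⁷ J
E = γmc² = 1.4453 × 4.608×10¹⁷ = 6.660×10¹⁷ J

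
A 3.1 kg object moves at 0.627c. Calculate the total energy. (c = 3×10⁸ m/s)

γ = 1/√(1 - 0.627²) = 1.28367
mc² = 3.1 × (3×10⁸)² = 2.790×10¹⁷ J
E = γmc² = 1.28367 × 2.790×10¹⁷ = 3.581×10¹⁷ J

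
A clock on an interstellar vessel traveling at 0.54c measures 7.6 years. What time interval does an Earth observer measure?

Proper time Δt₀ = 7.6 years
γ = 1/√(1 - 0.54²) = 1.1881
Δt = γΔt₀ = 1.1881 × 7.6 = 9.030 years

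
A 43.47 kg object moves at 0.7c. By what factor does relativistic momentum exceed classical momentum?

p_rel = γmv, p_class = mv
Ratio = γ = 1/√(1 - 0.7²) = 1.400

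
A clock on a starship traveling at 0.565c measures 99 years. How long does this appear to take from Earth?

Proper time Δt₀ = 99 years
γ = 1/√(1 - 0.565²) = 1.212
Δt = γΔt₀ = 1.212 × 99 = 120.0 years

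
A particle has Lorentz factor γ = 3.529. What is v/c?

From γ = 1/√(1 - v²/c²):
1/γ² = 1/3.529² = 0.08030
v²/c² = 1 - 0.08030 = 0.9197
v/c = √(0.9197) = 0.9590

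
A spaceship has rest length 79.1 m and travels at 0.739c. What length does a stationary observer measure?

Proper length L₀ = 79.1 m
γ = 1/√(1 - 0.739²) = 1.4843
L = L₀/γ = 79.1/1.4843 = 53.29 m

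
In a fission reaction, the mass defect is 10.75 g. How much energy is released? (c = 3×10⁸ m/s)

Convert mass defect: Δm = 10.75 g = 0.01075 kg
E = Δm·c² = 0.01075 × (3×10⁸)²
= 0.01075 × 9×10¹⁶ = 9.675×10¹⁴ J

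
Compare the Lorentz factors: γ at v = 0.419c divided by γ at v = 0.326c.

γ₁ = 1/√(1 - 0.419²) = 1.101
γ₂ = 1/√(1 - 0.326²) = 1.058
γ₁/γ₂ = 1.101/1.058 = 1.041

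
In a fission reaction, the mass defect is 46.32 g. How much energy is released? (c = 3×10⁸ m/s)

Convert mass defect: Δm = 46.32 g = 0.04632 kg
E = Δm·c² = 0.04632 × (3×10⁸)²
= 0.04632 × 9×10¹⁶ = 4.169×10¹⁵ J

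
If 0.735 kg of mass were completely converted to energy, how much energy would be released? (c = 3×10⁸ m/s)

Using E = mc²:
c² = (3×10⁸)² = 9×10¹⁶ m²/s²
E = 0.735 × 9×10¹⁶ = 6.615×10¹⁶ J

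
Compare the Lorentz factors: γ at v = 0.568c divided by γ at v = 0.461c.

γ₁ = 1/√(1 - 0.568²) = 1.215
γ₂ = 1/√(1 - 0.461²) = 1.127
γ₁/γ₂ = 1.215/1.127 = 1.078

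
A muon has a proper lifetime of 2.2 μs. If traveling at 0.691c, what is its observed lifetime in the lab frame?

Proper lifetime τ₀ = 2.2 μs
γ = 1/√(1 - 0.691²) = 1.383
τ = γτ₀ = 1.383 × 2.2 μs = 3.043 μs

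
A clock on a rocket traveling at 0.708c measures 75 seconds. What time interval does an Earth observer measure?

Proper time Δt₀ = 75 seconds
γ = 1/√(1 - 0.708²) = 1.416
Δt = γΔt₀ = 1.416 × 75 = 106.2 seconds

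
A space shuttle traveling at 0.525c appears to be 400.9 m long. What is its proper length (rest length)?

Contracted length L = 400.9 m
γ = 1/√(1 - 0.525²) = 1.1749
L₀ = γL = 1.1749 × 400.9 = 471.0 m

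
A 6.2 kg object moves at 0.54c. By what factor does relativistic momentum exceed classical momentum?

p_rel = γmv, p_class = mv
Ratio = γ = 1/√(1 - 0.54²) = 1.188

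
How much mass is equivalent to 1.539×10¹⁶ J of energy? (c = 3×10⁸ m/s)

From E = mc², we get m = E/c²
c² = (3×10⁸)² = 9×10¹⁶ m²/s²
m = 1.539×10¹⁶ / 9×10¹⁶ = 0.1710 kg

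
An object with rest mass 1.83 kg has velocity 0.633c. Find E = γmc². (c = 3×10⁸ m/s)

γ = 1/√(1 - 0.633²) = 1.2917
mc² = 1.83 × (3×10⁸)² = 1.647×10¹⁷ J
E = γmc² = 1.2917 × 1.647×10¹⁷ = 2.127×10¹⁷ J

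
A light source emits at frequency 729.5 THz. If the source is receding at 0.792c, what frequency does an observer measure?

β = v/c = 0.792
(1-β)/(1+β) = 0.208/1.792 = 0.1161
Doppler factor = √(0.1161) = 0.3407
f_obs = 729.5 × 0.3407 = 248.5 THz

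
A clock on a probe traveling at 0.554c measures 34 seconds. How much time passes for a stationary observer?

Proper time Δt₀ = 34 seconds
γ = 1/√(1 - 0.554²) = 1.2012
Δt = γΔt₀ = 1.2012 × 34 = 40.84 seconds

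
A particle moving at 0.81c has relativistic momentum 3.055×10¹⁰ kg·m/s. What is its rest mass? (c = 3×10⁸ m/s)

γ = 1/√(1 - 0.81²) = 1.7052
v = 0.81 × 3×10⁸ = 2.430×10⁸ m/s
m = p/(γv) = 3.055×10¹⁰/(1.7052 × 2.430×10⁸) = 73.73 kg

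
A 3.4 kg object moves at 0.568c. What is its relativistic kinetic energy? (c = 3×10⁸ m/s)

γ = 1/√(1 - 0.568²) = 1.21502
γ - 1 = 0.21502
KE = (γ-1)mc² = 0.21502 × 3.4 × (3×10⁸)² = 6.580×10¹⁶ J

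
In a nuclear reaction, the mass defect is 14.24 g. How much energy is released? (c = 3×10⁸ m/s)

Convert mass defect: Δm = 14.24 g = 0.01424 kg
E = Δm·c² = 0.01424 × (3×10⁸)²
= 0.01424 × 9×10¹⁶ = 1.282×10¹⁵ J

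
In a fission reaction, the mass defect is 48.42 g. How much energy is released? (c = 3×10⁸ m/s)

Convert mass defect: Δm = 48.42 g = 0.04842 kg
E = Δm·c² = 0.04842 × (3×10⁸)²
= 0.04842 × 9×10¹⁶ = 4.358×10¹⁵ J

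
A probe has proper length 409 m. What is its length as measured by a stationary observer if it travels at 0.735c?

Proper length L₀ = 409 m
γ = 1/√(1 - 0.735²) = 1.475
L = L₀/γ = 409/1.475 = 277.3 m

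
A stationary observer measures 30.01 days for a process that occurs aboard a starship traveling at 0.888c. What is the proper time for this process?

Dilated time Δt = 30.01 days
γ = 1/√(1 - 0.888²) = 2.175
Δt₀ = Δt/γ = 30.01/2.175 = 13.80 days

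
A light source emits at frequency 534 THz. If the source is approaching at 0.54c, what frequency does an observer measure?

β = v/c = 0.54
(1+β)/(1-β) = 1.54/0.46 = 3.3478
Doppler factor = √(3.3478) = 1.8297
f_obs = 534 × 1.8297 = 977.1 THz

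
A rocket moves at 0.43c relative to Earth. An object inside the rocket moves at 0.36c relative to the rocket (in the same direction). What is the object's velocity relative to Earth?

u = (u' + v)/(1 + u'v/c²)
Numerator: 0.36 + 0.43 = 0.79
Denominator: 1 + 0.1548 = 1.1548
u = 0.79/1.1548 = 0.6841c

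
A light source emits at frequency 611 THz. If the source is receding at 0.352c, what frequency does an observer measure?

β = v/c = 0.352
(1-β)/(1+β) = 0.648/1.352 = 0.4793
Doppler factor = √(0.4793) = 0.6923
f_obs = 611 × 0.6923 = 423.0 THz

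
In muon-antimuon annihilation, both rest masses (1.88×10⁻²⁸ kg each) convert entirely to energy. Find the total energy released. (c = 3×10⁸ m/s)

Both particles have the same rest mass, so total mass = 2m
E = 2m·c² = 2 × 1.88×10⁻²⁸ × (3×10⁸)²
= 2 × 1.88×10⁻²⁸ × 9×10¹⁶
= 3.384×10⁻¹¹ J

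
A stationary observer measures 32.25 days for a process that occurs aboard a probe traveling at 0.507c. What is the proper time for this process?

Dilated time Δt = 32.25 days
γ = 1/√(1 - 0.507²) = 1.160
Δt₀ = Δt/γ = 32.25/1.160 = 27.80 days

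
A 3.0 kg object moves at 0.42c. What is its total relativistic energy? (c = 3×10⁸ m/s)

γ = 1/√(1 - 0.42²) = 1.102
mc² = 3.0 × (3×10⁸)² = 2.700×10¹⁷ J
E = γmc² = 1.102 × 2.700×10¹⁷ = 2.975×10¹⁷ J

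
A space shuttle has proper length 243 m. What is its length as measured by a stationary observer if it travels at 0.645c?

Proper length L₀ = 243 m
γ = 1/√(1 - 0.645²) = 1.3086
L = L₀/γ = 243/1.3086 = 185.7 m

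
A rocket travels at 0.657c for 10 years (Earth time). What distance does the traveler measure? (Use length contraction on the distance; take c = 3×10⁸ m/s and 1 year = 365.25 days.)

Earth distance: d = v × t = 0.657c × 10 yr = 6.2200×10¹⁶ m
γ = 1.3265
d' = d/γ = 6.2200×10¹⁶/1.3265 = 4.689×10¹⁶ m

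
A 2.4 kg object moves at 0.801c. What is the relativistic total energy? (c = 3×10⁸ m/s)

γ = 1/√(1 - 0.801²) = 1.6704
mc² = 2.4 × (3×10⁸)² = 2.160×10¹⁷ J
E = γmc² = 1.6704 × 2.160×10¹⁷ = 3.608×10¹⁷ J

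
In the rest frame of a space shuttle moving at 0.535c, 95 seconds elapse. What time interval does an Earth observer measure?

Proper time Δt₀ = 95 seconds
γ = 1/√(1 - 0.535²) = 1.1836
Δt = γΔt₀ = 1.1836 × 95 = 112.4 seconds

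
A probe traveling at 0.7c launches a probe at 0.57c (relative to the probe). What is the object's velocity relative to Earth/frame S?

u = (u' + v)/(1 + u'v/c²)
Numerator: 0.57 + 0.7 = 1.27
Denominator: 1 + 0.399 = 1.399
u = 1.27/1.399 = 0.9078c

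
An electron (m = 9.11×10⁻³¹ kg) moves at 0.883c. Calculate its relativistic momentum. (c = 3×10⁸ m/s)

γ = 1/√(1 - 0.883²) = 2.1305
v = 0.883 × 3×10⁸ = 2.649×10⁸ m/s
p = γmv = 2.1305 × 9.11×10⁻³¹ × 2.649×10⁸ = 5.141×10⁻²² kg·m/s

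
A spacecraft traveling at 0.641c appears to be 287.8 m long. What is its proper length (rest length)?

Contracted length L = 287.8 m
γ = 1/√(1 - 0.641²) = 1.303
L₀ = γL = 1.303 × 287.8 = 375.0 m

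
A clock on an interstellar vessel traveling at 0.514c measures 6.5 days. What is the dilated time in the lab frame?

Proper time Δt₀ = 6.5 days
γ = 1/√(1 - 0.514²) = 1.1658
Δt = γΔt₀ = 1.1658 × 6.5 = 7.578 days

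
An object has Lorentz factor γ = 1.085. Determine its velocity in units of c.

From γ = 1/√(1 - v²/c²):
1/γ² = 1/1.085² = 0.84946
v²/c² = 1 - 0.84946 = 0.15054
v/c = √(0.15054) = 0.3880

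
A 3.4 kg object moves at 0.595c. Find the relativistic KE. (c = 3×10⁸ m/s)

γ = 1/√(1 - 0.595²) = 1.2442
γ - 1 = 0.2442
KE = (γ-1)mc² = 0.2442 × 3.4 × (3×10⁸)² = 7.473×10¹⁶ J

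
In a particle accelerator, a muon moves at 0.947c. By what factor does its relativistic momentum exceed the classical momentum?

p_rel = γmv, p_class = mv
Ratio = γ = 1/√(1 - 0.947²)
= 1/√(0.103191) = 3.113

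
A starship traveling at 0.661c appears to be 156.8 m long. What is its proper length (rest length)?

Contracted length L = 156.8 m
γ = 1/√(1 - 0.661²) = 1.333
L₀ = γL = 1.333 × 156.8 = 209.0 m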